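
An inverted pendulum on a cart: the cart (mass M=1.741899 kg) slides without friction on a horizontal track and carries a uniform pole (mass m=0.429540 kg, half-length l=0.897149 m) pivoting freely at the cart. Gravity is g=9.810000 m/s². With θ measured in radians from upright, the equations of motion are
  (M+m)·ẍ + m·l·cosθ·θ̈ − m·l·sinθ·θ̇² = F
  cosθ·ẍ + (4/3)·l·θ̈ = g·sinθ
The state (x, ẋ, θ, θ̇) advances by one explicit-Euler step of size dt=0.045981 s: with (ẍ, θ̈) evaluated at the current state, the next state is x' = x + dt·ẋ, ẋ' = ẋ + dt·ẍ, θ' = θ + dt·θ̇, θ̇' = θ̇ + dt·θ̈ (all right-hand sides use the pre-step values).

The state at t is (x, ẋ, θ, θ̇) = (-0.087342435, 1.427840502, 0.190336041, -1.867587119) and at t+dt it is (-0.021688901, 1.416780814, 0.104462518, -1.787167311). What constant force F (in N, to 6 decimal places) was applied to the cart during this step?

ẍ = (ẋ'−ẋ)/dt = (1.416780814−1.427840502)/0.045981 = -0.240527
θ̈ = (θ̇'−θ̇)/dt = (-1.787167311−-1.867587119)/0.045981 = 1.748979
sinθ=0.189189, cosθ=0.981941
F = (M+m)·ẍ + m·l·cosθ·θ̈ − m·l·sinθ·θ̇² = -0.522290 + 0.661817 − 0.254288 = -0.114761

F = -0.114761 N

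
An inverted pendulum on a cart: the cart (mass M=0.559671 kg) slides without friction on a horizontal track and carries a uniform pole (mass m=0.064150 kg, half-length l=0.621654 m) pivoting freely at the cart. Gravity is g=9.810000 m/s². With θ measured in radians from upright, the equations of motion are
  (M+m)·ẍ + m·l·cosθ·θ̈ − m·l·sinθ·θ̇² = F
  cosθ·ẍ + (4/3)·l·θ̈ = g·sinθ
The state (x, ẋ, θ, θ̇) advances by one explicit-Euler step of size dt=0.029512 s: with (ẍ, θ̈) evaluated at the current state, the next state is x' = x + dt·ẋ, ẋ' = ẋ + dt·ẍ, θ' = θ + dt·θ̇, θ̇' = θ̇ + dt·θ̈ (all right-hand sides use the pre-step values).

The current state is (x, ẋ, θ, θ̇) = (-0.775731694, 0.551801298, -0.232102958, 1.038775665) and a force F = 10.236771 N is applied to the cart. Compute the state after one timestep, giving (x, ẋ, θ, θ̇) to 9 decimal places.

(-0.759446934, 1.079136170, -0.201446611, 0.339283660)

sinθ=-0.230024597, cosθ=0.973184815
temp = (F + m·l·θ̇²·sinθ)/(M+m) = (10.236771 + -0.009898359)/0.623821 = 16.393921719
θ̈ = (g·sinθ − cosθ·temp)/(l·(4/3 − m·cos²θ/(M+m))) = -23.701951905
ẍ = temp − m·l·θ̈·cosθ/(M+m) = 17.868489835
Euler: x'=-0.775731694+0.029512·0.551801298=-0.759446934, ẋ'=0.551801298+0.029512·17.868489835=1.079136170
       θ'=-0.232102958+0.029512·1.038775665=-0.201446611, θ̇'=1.038775665+0.029512·-23.701951905=0.339283660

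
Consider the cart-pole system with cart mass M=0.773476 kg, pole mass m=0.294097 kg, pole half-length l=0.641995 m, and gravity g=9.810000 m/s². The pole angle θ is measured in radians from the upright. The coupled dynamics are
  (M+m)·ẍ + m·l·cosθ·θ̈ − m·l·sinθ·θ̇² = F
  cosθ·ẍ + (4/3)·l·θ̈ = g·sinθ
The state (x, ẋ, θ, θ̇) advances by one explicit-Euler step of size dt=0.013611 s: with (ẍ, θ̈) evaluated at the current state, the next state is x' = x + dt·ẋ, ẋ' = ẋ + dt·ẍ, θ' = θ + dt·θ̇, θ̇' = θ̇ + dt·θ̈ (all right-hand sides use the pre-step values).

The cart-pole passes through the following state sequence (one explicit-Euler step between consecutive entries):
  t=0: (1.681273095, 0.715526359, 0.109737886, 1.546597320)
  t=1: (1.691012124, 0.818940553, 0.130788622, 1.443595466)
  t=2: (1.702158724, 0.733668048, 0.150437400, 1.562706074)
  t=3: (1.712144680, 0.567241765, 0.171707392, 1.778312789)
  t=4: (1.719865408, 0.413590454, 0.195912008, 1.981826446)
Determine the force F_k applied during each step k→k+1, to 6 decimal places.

F_0 = 6.641563 N
F_1 = -5.101463 N
F_2 = -10.165608 N
F_3 = -9.372015 N

step 0→1:
  ẍ = (ẋ'−ẋ)/dt = (0.818940553−0.715526359)/0.013611 = 7.597840
  θ̈ = (θ̇'−θ̇)/dt = (1.443595466−1.546597320)/0.013611 = -7.567545
  sinθ=0.109518, cosθ=0.993985
  F = (M+m)·ẍ + m·l·cosθ·θ̈ − m·l·sinθ·θ̇² = 8.111248 + -1.420225 − 0.049461 = 6.641563
step 1→2:
  ẍ = (ẋ'−ẋ)/dt = (0.733668048−0.818940553)/0.013611 = -6.264970
  θ̈ = (θ̇'−θ̇)/dt = (1.562706074−1.443595466)/0.013611 = 8.751055
  sinθ=0.130416, cosθ=0.991459
  F = (M+m)·ẍ + m·l·cosθ·θ̈ − m·l·sinθ·θ̇² = -6.688313 + 1.638165 − 0.051315 = -5.101463
step 2→3:
  ẍ = (ẋ'−ẋ)/dt = (0.567241765−0.733668048)/0.013611 = -12.227337
  θ̈ = (θ̇'−θ̇)/dt = (1.778312789−1.562706074)/0.013611 = 15.840623
  sinθ=0.149871, cosθ=0.988706
  F = (M+m)·ẍ + m·l·cosθ·θ̈ − m·l·sinθ·θ̇² = -13.053575 + 2.957069 − 0.069102 = -10.165608
step 3→4:
  ẍ = (ẋ'−ẋ)/dt = (0.413590454−0.567241765)/0.013611 = -11.288760
  θ̈ = (θ̇'−θ̇)/dt = (1.981826446−1.778312789)/0.013611 = 14.952146
  sinθ=0.170865, cosθ=0.985294
  F = (M+m)·ẍ + m·l·cosθ·θ̈ − m·l·sinθ·θ̇² = -12.051575 + 2.781582 − 0.102021 = -9.372015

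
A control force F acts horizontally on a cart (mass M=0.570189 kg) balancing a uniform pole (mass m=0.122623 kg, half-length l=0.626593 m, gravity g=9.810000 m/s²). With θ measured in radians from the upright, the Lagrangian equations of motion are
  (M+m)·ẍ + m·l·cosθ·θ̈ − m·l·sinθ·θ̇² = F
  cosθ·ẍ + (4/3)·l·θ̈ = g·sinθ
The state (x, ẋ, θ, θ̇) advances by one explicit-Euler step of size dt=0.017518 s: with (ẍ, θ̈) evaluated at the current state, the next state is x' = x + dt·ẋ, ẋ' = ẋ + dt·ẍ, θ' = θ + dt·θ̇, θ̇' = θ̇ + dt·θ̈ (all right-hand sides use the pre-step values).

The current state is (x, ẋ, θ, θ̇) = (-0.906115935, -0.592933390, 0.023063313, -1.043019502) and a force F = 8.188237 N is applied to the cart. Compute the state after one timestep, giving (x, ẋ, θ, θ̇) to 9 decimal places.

(-0.916502942, -0.354769912, 0.004791697, -1.323269630)

sinθ=0.023061268, cosθ=0.999734054
temp = (F + m·l·θ̇²·sinθ)/(M+m) = (8.188237 + 0.001927638)/0.692812 = 11.821626413
θ̈ = (g·sinθ − cosθ·temp)/(l·(4/3 − m·cos²θ/(M+m))) = -15.997838083
ẍ = temp − m·l·θ̈·cosθ/(M+m) = 13.595357824
Euler: x'=-0.906115935+0.017518·-0.592933390=-0.916502942, ẋ'=-0.592933390+0.017518·13.595357824=-0.354769912
       θ'=0.023063313+0.017518·-1.043019502=0.004791697, θ̇'=-1.043019502+0.017518·-15.997838083=-1.323269630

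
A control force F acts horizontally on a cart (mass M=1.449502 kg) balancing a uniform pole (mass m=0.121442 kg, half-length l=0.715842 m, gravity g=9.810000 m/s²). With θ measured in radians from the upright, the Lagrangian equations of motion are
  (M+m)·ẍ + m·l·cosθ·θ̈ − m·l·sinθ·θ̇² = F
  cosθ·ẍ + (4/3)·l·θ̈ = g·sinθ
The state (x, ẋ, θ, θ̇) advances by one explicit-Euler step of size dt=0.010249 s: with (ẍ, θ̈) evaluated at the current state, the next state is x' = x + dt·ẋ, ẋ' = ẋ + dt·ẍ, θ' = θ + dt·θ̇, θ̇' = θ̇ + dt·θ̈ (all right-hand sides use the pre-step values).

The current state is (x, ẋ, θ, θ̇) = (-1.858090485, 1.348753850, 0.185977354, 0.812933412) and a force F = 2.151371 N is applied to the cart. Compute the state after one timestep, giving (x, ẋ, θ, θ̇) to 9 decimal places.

(-1.844267107, 1.362573471, 0.194309109, 0.818182207)

sinθ=0.184907122, cosθ=0.982756000
temp = (F + m·l·θ̇²·sinθ)/(M+m) = (2.151371 + 0.010623061)/1.570944 = 1.376238784
θ̈ = (g·sinθ − cosθ·temp)/(l·(4/3 − m·cos²θ/(M+m))) = 0.512127552
ẍ = temp − m·l·θ̈·cosθ/(M+m) = 1.348387244
Euler: x'=-1.858090485+0.010249·1.348753850=-1.844267107, ẋ'=1.348753850+0.010249·1.348387244=1.362573471
       θ'=0.185977354+0.010249·0.812933412=0.194309109, θ̇'=0.812933412+0.010249·0.512127552=0.818182207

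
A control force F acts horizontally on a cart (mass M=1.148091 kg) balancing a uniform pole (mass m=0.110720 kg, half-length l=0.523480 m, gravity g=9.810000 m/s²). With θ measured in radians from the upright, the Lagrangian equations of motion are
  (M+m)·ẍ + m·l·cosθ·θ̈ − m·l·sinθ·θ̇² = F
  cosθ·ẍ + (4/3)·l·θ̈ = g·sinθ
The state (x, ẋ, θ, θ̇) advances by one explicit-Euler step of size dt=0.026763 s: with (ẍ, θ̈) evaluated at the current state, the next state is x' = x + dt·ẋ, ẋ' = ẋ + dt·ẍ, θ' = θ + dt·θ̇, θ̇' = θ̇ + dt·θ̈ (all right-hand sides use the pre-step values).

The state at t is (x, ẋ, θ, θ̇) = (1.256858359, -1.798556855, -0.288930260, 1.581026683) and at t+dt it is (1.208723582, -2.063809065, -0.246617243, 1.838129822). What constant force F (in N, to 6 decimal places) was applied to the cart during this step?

F = -11.901270 N

ẍ = (ẋ'−ẋ)/dt = (-2.063809065−-1.798556855)/0.026763 = -9.911154
θ̈ = (θ̇'−θ̇)/dt = (1.838129822−1.581026683)/0.026763 = 9.606664
sinθ=-0.284927, cosθ=0.958549
F = (M+m)·ẍ + m·l·cosθ·θ̈ − m·l·sinθ·θ̇² = -12.476269 + 0.533720 − -0.041280 = -11.901270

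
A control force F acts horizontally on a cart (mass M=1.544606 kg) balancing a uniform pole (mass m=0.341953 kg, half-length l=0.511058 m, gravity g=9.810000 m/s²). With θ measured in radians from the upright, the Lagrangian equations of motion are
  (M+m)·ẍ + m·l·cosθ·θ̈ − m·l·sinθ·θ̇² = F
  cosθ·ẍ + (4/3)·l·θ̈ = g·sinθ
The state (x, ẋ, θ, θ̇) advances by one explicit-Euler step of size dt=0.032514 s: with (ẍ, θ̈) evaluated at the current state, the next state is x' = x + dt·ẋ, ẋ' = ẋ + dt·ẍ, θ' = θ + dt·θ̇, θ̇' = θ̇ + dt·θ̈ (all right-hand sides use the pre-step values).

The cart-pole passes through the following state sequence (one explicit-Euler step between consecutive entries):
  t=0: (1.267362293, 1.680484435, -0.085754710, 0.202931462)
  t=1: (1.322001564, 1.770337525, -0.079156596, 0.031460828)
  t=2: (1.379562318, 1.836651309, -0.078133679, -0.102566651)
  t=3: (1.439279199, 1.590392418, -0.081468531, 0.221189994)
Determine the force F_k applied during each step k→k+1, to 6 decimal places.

step 0→1:
  ẍ = (ẋ'−ẋ)/dt = (1.770337525−1.680484435)/0.032514 = 2.763520
  θ̈ = (θ̇'−θ̇)/dt = (0.031460828−0.202931462)/0.032514 = -5.273748
  sinθ=-0.085650, cosθ=0.996325
  F = (M+m)·ẍ + m·l·cosθ·θ̈ − m·l·sinθ·θ̇² = 5.213544 + -0.918242 − -0.000616 = 4.295918
step 1→2:
  ẍ = (ẋ'−ẋ)/dt = (1.836651309−1.770337525)/0.032514 = 2.039546
  θ̈ = (θ̇'−θ̇)/dt = (-0.102566651−0.031460828)/0.032514 = -4.122147
  sinθ=-0.079074, cosθ=0.996869
  F = (M+m)·ẍ + m·l·cosθ·θ̈ − m·l·sinθ·θ̇² = 3.847723 + -0.718122 − -0.000014 = 3.129615
step 2→3:
  ẍ = (ẋ'−ẋ)/dt = (1.590392418−1.836651309)/0.032514 = -7.573934
  θ̈ = (θ̇'−θ̇)/dt = (0.221189994−-0.102566651)/0.032514 = 9.957454
  sinθ=-0.078054, cosθ=0.996949
  F = (M+m)·ẍ + m·l·cosθ·θ̈ − m·l·sinθ·θ̇² = -14.288673 + 1.734834 − -0.000143 = -12.553696

F_0 = 4.295918 N
F_1 = 3.129615 N
F_2 = -12.553696 N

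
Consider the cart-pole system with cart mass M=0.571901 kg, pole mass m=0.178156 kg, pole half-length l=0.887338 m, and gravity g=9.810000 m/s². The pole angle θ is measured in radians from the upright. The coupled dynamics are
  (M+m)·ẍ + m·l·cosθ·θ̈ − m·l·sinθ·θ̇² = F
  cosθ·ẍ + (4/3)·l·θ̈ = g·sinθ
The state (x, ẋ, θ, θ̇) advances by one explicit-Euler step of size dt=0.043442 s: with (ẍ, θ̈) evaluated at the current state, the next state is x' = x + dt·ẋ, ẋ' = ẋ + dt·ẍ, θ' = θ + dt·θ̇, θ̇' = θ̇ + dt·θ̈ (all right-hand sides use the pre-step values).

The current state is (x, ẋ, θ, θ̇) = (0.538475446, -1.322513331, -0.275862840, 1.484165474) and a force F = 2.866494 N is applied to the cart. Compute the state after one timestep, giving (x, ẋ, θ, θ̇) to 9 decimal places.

(0.481022822, -1.106453945, -0.211387723, 1.210339524)

sinθ=-0.272377255, cosθ=0.962190538
temp = (F + m·l·θ̇²·sinθ)/(M+m) = (2.866494 + -0.094847311)/0.750057 = 3.695248080
θ̈ = (g·sinθ − cosθ·temp)/(l·(4/3 − m·cos²θ/(M+m))) = -6.303253757
ẍ = temp − m·l·θ̈·cosθ/(M+m) = 4.973513788
Euler: x'=0.538475446+0.043442·-1.322513331=0.481022822, ẋ'=-1.322513331+0.043442·4.973513788=-1.106453945
       θ'=-0.275862840+0.043442·1.484165474=-0.211387723, θ̇'=1.484165474+0.043442·-6.303253757=1.210339524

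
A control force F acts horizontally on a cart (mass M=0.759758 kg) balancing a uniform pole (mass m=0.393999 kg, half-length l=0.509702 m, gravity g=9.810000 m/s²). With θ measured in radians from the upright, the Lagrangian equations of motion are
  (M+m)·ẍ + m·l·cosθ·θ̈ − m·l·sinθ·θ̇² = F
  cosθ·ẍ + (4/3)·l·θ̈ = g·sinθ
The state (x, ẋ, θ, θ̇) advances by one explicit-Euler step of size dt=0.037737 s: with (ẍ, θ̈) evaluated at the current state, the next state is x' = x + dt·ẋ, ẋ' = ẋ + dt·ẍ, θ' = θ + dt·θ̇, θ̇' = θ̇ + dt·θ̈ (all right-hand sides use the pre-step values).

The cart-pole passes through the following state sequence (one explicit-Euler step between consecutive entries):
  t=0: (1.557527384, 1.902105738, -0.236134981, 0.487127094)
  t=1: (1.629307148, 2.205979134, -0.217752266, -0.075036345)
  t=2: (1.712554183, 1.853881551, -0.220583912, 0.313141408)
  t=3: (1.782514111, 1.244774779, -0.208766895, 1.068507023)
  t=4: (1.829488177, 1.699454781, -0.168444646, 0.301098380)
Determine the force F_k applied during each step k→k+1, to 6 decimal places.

F_0 = 6.393058 N
F_1 = -8.747702 N
F_2 = -14.695924 N
F_3 = 9.953549 N

step 0→1:
  ẍ = (ẋ'−ẋ)/dt = (2.205979134−1.902105738)/0.037737 = 8.052399
  θ̈ = (θ̇'−θ̇)/dt = (-0.075036345−0.487127094)/0.037737 = -14.896877
  sinθ=-0.233947, cosθ=0.972249
  F = (M+m)·ẍ + m·l·cosθ·θ̈ − m·l·sinθ·θ̇² = 9.290512 + -2.908603 − -0.011148 = 6.393058
step 1→2:
  ẍ = (ẋ'−ẋ)/dt = (1.853881551−2.205979134)/0.037737 = -9.330301
  θ̈ = (θ̇'−θ̇)/dt = (0.313141408−-0.075036345)/0.037737 = 10.286397
  sinθ=-0.216036, cosθ=0.976386
  F = (M+m)·ẍ + m·l·cosθ·θ̈ − m·l·sinθ·θ̇² = -10.764901 + 2.016954 − -0.000244 = -8.747702
step 2→3:
  ẍ = (ẋ'−ẋ)/dt = (1.244774779−1.853881551)/0.037737 = -16.140837
  θ̈ = (θ̇'−θ̇)/dt = (1.068507023−0.313141408)/0.037737 = 20.016578
  sinθ=-0.218799, cosθ=0.975770
  F = (M+m)·ẍ + m·l·cosθ·θ̈ − m·l·sinθ·θ̇² = -18.622604 + 3.922371 − -0.004309 = -14.695924
step 3→4:
  ẍ = (ẋ'−ẋ)/dt = (1.699454781−1.244774779)/0.037737 = 12.048653
  θ̈ = (θ̇'−θ̇)/dt = (0.301098380−1.068507023)/0.037737 = -20.335709
  sinθ=-0.207254, cosθ=0.978287
  F = (M+m)·ẍ + m·l·cosθ·θ̈ − m·l·sinθ·θ̇² = 13.901217 + -3.995187 − -0.047519 = 9.953549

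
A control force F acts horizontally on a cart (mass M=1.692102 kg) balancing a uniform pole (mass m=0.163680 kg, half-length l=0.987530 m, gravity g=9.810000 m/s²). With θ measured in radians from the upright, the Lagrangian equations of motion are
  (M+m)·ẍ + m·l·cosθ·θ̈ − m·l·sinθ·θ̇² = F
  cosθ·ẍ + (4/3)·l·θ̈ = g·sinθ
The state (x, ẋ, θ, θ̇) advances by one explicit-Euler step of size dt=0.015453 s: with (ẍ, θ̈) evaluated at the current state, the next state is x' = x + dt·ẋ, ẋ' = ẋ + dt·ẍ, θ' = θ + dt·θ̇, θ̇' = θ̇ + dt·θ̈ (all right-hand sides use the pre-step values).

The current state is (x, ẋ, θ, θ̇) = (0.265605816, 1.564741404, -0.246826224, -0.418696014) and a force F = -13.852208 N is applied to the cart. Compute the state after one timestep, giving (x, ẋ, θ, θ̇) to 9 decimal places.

(0.289785765, 1.444216182, -0.253296334, -0.358064552)

sinθ=-0.244327607, cosθ=0.969692745
temp = (F + m·l·θ̇²·sinθ)/(M+m) = (-13.852208 + -0.006923347)/1.855782 = -7.468081567
θ̈ = (g·sinθ − cosθ·temp)/(l·(4/3 − m·cos²θ/(M+m))) = 3.923604639
ẍ = temp − m·l·θ̈·cosθ/(M+m) = -7.799470761
Euler: x'=0.265605816+0.015453·1.564741404=0.289785765, ẋ'=1.564741404+0.015453·-7.799470761=1.444216182
       θ'=-0.246826224+0.015453·-0.418696014=-0.253296334, θ̇'=-0.418696014+0.015453·3.923604639=-0.358064552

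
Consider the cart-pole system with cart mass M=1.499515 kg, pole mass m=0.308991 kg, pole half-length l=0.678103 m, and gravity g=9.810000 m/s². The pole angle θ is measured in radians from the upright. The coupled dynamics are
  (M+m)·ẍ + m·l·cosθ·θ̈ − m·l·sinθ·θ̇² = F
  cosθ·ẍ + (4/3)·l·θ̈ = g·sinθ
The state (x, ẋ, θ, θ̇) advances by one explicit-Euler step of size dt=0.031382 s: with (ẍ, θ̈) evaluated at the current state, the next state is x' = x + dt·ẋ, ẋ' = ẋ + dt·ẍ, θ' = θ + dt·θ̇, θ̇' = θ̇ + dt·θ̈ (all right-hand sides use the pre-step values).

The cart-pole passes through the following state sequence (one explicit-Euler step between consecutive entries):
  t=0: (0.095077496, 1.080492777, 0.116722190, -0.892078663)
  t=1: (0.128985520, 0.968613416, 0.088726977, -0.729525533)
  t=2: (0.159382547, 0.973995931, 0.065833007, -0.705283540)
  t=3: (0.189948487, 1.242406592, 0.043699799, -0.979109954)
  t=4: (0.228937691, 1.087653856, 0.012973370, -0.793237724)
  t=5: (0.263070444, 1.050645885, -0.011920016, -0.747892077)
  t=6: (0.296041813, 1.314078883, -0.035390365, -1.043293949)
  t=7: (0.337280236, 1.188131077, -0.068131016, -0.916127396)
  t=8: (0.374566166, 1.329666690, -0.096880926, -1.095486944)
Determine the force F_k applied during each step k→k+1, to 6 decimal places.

step 0→1:
  ẍ = (ẋ'−ẋ)/dt = (0.968613416−1.080492777)/0.031382 = -3.565081
  θ̈ = (θ̇'−θ̇)/dt = (-0.729525533−-0.892078663)/0.031382 = 5.179821
  sinθ=0.116457, cosθ=0.993196
  F = (M+m)·ẍ + m·l·cosθ·θ̈ − m·l·sinθ·θ̇² = -6.447470 + 1.077931 − 0.019418 = -5.388957
step 1→2:
  ẍ = (ẋ'−ẋ)/dt = (0.973995931−0.968613416)/0.031382 = 0.171516
  θ̈ = (θ̇'−θ̇)/dt = (-0.705283540−-0.729525533)/0.031382 = 0.772481
  sinθ=0.088611, cosθ=0.996066
  F = (M+m)·ẍ + m·l·cosθ·θ̈ − m·l·sinθ·θ̇² = 0.310188 + 0.161219 − 0.009881 = 0.461526
step 2→3:
  ẍ = (ẋ'−ẋ)/dt = (1.242406592−0.973995931)/0.031382 = 8.553013
  θ̈ = (θ̇'−θ̇)/dt = (-0.979109954−-0.705283540)/0.031382 = -8.725588
  sinθ=0.065785, cosθ=0.997834
  F = (M+m)·ẍ + m·l·cosθ·θ̈ − m·l·sinθ·θ̇² = 15.468176 + -1.824292 − 0.006856 = 13.637027
step 3→4:
  ẍ = (ẋ'−ẋ)/dt = (1.087653856−1.242406592)/0.031382 = -4.931258
  θ̈ = (θ̇'−θ̇)/dt = (-0.793237724−-0.979109954)/0.031382 = 5.922893
  sinθ=0.043686, cosθ=0.999045
  F = (M+m)·ẍ + m·l·cosθ·θ̈ − m·l·sinθ·θ̇² = -8.918210 + 1.239826 − 0.008775 = -7.687159
step 4→5:
  ẍ = (ẋ'−ẋ)/dt = (1.050645885−1.087653856)/0.031382 = -1.179274
  θ̈ = (θ̇'−θ̇)/dt = (-0.747892077−-0.793237724)/0.031382 = 1.444957
  sinθ=0.012973, cosθ=0.999916
  F = (M+m)·ẍ + m·l·cosθ·θ̈ − m·l·sinθ·θ̇² = -2.132724 + 0.302733 − 0.001710 = -1.831701
step 5→6:
  ẍ = (ẋ'−ẋ)/dt = (1.314078883−1.050645885)/0.031382 = 8.394398
  θ̈ = (θ̇'−θ̇)/dt = (-1.043293949−-0.747892077)/0.031382 = -9.413099
  sinθ=-0.011920, cosθ=0.999929
  F = (M+m)·ẍ + m·l·cosθ·θ̈ − m·l·sinθ·θ̇² = 15.181319 + -1.972165 − -0.001397 = 13.210551
step 6→7:
  ẍ = (ẋ'−ẋ)/dt = (1.188131077−1.314078883)/0.031382 = -4.013377
  θ̈ = (θ̇'−θ̇)/dt = (-0.916127396−-1.043293949)/0.031382 = 4.052213
  sinθ=-0.035383, cosθ=0.999374
  F = (M+m)·ẍ + m·l·cosθ·θ̈ − m·l·sinθ·θ̇² = -7.258217 + 0.848519 − -0.008070 = -6.401628
step 7→8:
  ẍ = (ẋ'−ẋ)/dt = (1.329666690−1.188131077)/0.031382 = 4.510089
  θ̈ = (θ̇'−θ̇)/dt = (-1.095486944−-0.916127396)/0.031382 = -5.715364
  sinθ=-0.068078, cosθ=0.997680
  F = (M+m)·ẍ + m·l·cosθ·θ̈ − m·l·sinθ·θ̇² = 8.156523 + -1.194749 − -0.011972 = 6.973746

F_0 = -5.388957 N
F_1 = 0.461526 N
F_2 = 13.637027 N
F_3 = -7.687159 N
F_4 = -1.831701 N
F_5 = 13.210551 N
F_6 = -6.401628 N
F_7 = 6.973746 N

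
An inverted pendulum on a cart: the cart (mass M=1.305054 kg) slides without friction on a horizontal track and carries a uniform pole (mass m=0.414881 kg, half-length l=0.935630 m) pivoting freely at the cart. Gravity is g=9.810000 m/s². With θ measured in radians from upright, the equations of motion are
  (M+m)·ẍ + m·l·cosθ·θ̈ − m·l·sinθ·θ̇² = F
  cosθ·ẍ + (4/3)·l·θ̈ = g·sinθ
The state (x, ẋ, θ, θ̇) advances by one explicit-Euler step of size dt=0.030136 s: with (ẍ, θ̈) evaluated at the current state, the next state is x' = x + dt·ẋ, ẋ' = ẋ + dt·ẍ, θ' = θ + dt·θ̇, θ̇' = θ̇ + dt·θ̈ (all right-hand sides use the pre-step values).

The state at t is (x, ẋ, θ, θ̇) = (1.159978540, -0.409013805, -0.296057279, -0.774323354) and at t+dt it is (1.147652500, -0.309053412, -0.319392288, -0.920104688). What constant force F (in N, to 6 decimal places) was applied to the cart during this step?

F = 3.976803 N

ẍ = (ẋ'−ẋ)/dt = (-0.309053412−-0.409013805)/0.030136 = 3.316976
θ̈ = (θ̇'−θ̇)/dt = (-0.920104688−-0.774323354)/0.030136 = -4.837448
sinθ=-0.291751, cosθ=0.956494
F = (M+m)·ẍ + m·l·cosθ·θ̈ − m·l·sinθ·θ̇² = 5.704983 + -1.796083 − -0.067902 = 3.976803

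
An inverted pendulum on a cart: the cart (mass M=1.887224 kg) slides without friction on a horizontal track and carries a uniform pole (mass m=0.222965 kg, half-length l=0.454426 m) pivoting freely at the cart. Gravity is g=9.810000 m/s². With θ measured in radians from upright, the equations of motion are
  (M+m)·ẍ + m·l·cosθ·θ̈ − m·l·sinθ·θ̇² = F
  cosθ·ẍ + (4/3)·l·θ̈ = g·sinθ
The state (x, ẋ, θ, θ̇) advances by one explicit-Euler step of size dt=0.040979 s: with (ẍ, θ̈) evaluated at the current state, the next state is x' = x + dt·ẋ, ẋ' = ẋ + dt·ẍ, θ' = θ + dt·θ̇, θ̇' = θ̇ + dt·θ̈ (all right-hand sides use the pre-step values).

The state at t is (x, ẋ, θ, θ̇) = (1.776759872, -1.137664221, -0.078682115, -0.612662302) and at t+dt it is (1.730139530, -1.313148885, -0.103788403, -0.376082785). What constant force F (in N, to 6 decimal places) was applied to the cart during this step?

F = -8.450352 N

ẍ = (ẋ'−ẋ)/dt = (-1.313148885−-1.137664221)/0.040979 = -4.282307
θ̈ = (θ̇'−θ̇)/dt = (-0.376082785−-0.612662302)/0.040979 = 5.773189
sinθ=-0.078601, cosθ=0.996906
F = (M+m)·ẍ + m·l·cosθ·θ̈ − m·l·sinθ·θ̇² = -9.036477 + 0.583136 − -0.002989 = -8.450352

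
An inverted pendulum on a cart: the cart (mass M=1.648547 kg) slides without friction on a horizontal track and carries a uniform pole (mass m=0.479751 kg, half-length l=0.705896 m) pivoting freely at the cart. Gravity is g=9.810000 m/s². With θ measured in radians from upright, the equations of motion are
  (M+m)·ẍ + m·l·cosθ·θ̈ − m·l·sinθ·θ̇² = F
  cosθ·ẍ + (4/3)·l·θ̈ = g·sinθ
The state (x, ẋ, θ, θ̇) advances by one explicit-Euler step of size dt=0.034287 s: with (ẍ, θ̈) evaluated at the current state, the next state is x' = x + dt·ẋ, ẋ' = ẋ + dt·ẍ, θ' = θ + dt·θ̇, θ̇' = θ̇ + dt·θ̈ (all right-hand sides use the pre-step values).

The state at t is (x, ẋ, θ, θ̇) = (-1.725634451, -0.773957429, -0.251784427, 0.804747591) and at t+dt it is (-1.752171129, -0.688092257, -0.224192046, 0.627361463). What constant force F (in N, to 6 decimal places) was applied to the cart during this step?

F = 3.687743 N

ẍ = (ẋ'−ẋ)/dt = (-0.688092257−-0.773957429)/0.034287 = 2.504307
θ̈ = (θ̇'−θ̇)/dt = (0.627361463−0.804747591)/0.034287 = -5.173568
sinθ=-0.249133, cosθ=0.968469
F = (M+m)·ẍ + m·l·cosθ·θ̈ − m·l·sinθ·θ̇² = 5.329911 + -1.696808 − -0.054639 = 3.687743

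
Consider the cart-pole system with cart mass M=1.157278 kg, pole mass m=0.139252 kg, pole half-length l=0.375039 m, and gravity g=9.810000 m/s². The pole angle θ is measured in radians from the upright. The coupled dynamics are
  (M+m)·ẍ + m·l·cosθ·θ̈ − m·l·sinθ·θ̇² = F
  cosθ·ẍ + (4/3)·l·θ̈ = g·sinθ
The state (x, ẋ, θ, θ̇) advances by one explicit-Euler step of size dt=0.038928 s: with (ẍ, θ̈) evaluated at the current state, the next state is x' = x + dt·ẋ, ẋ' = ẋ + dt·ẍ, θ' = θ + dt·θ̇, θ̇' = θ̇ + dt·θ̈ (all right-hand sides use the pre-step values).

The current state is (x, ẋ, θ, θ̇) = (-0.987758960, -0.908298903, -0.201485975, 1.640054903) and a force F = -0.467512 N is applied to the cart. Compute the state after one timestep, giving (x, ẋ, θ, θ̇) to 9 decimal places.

(-1.023117220, -0.917889866, -0.137641918, 1.506013427)

sinθ=-0.200125465, cosθ=0.979770278
temp = (F + m·l·θ̇²·sinθ)/(M+m) = (-0.467512 + -0.028112340)/1.296530 = -0.382269859
θ̈ = (g·sinθ − cosθ·temp)/(l·(4/3 − m·cos²θ/(M+m))) = -3.443317825
ẍ = temp − m·l·θ̈·cosθ/(M+m) = -0.246376988
Euler: x'=-0.987758960+0.038928·-0.908298903=-1.023117220, ẋ'=-0.908298903+0.038928·-0.246376988=-0.917889866
       θ'=-0.201485975+0.038928·1.640054903=-0.137641918, θ̇'=1.640054903+0.038928·-3.443317825=1.506013427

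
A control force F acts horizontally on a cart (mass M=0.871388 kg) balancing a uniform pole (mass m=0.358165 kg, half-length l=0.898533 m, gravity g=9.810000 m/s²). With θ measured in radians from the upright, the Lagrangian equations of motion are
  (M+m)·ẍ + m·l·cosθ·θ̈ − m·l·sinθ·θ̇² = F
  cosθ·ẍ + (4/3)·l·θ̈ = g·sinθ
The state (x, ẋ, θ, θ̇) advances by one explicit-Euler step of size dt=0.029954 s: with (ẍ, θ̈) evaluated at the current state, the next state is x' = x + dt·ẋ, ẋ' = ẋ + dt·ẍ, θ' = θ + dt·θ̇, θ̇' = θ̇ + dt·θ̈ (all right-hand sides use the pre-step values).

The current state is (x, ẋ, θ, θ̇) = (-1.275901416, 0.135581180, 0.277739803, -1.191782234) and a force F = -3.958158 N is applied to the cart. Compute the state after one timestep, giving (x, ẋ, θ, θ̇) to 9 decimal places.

sinθ=0.274182770, cosθ=0.961677601
temp = (F + m·l·θ̇²·sinθ)/(M+m) = (-3.958158 + 0.125328877)/1.229553 = -3.117254094
θ̈ = (g·sinθ − cosθ·temp)/(l·(4/3 − m·cos²θ/(M+m))) = 5.949415430
ẍ = temp − m·l·θ̈·cosθ/(M+m) = -4.614777843
Euler: x'=-1.275901416+0.029954·0.135581180=-1.271840217, ẋ'=0.135581180+0.029954·-4.614777843=-0.002649876
       θ'=0.277739803+0.029954·-1.191782234=0.242041158, θ̇'=-1.191782234+0.029954·5.949415430=-1.013573444

(-1.271840217, -0.002649876, 0.242041158, -1.013573444)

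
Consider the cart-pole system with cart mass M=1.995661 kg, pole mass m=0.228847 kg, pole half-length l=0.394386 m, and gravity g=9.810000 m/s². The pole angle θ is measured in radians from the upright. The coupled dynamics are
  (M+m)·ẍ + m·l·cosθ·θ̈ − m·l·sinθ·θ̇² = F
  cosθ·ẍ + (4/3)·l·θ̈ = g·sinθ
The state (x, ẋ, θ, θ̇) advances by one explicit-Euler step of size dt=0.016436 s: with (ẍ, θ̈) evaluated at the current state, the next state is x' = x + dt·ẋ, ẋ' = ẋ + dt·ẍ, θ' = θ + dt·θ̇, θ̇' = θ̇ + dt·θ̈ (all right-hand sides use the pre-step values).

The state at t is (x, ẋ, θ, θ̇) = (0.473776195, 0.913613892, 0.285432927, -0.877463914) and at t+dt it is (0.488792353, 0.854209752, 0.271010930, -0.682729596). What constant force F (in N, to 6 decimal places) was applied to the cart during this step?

ẍ = (ẋ'−ẋ)/dt = (0.854209752−0.913613892)/0.016436 = -3.614270
θ̈ = (θ̇'−θ̇)/dt = (-0.682729596−-0.877463914)/0.016436 = 11.848036
sinθ=0.281573, cosθ=0.959540
F = (M+m)·ẍ + m·l·cosθ·θ̈ − m·l·sinθ·θ̇² = -8.039972 + 1.026068 − 0.019567 = -7.033471

F = -7.033471 N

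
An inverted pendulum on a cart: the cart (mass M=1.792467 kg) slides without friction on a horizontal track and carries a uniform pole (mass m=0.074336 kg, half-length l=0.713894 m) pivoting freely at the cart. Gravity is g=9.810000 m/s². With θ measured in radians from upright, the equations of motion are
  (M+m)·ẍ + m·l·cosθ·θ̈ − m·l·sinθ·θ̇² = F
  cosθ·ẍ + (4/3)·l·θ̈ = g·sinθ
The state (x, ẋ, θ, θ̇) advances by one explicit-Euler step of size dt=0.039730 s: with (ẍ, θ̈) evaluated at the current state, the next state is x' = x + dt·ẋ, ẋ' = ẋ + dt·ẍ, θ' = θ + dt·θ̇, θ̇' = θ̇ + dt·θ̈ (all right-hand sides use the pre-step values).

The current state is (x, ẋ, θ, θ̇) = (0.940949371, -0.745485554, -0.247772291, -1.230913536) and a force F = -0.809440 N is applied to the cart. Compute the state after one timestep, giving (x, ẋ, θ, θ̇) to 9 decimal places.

(0.911331230, -0.760794275, -0.296676486, -1.315740526)

sinθ=-0.245244892, cosθ=0.969461161
temp = (F + m·l·θ̇²·sinθ)/(M+m) = (-0.809440 + -0.019719141)/1.866803 = -0.444159957
θ̈ = (g·sinθ − cosθ·temp)/(l·(4/3 − m·cos²θ/(M+m))) = -2.135086582
ẍ = temp − m·l·θ̈·cosθ/(M+m) = -0.385318918
Euler: x'=0.940949371+0.039730·-0.745485554=0.911331230, ẋ'=-0.745485554+0.039730·-0.385318918=-0.760794275
       θ'=-0.247772291+0.039730·-1.230913536=-0.296676486, θ̇'=-1.230913536+0.039730·-2.135086582=-1.315740526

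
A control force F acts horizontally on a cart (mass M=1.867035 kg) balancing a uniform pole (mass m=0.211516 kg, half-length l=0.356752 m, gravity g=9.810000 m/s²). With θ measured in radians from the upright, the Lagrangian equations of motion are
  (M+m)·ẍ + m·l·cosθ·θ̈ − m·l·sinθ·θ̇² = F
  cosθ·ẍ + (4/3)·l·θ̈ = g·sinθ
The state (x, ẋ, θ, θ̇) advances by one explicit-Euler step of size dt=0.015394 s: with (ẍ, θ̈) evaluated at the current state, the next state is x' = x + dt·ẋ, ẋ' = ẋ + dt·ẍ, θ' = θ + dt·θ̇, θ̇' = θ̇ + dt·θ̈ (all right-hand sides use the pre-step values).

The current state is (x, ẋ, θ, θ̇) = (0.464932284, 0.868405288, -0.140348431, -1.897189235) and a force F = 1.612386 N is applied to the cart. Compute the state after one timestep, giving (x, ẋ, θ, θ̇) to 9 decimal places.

(0.478300515, 0.882734057, -0.169553762, -1.971428000)

sinθ=-0.139888128, cosθ=0.990167315
temp = (F + m·l·θ̇²·sinθ)/(M+m) = (1.612386 + -0.037993719)/2.078551 = 0.757447030
θ̈ = (g·sinθ − cosθ·temp)/(l·(4/3 − m·cos²θ/(M+m))) = -4.822577981
ẍ = temp − m·l·θ̈·cosθ/(M+m) = 0.930802201
Euler: x'=0.464932284+0.015394·0.868405288=0.478300515, ẋ'=0.868405288+0.015394·0.930802201=0.882734057
       θ'=-0.140348431+0.015394·-1.897189235=-0.169553762, θ̇'=-1.897189235+0.015394·-4.822577981=-1.971428000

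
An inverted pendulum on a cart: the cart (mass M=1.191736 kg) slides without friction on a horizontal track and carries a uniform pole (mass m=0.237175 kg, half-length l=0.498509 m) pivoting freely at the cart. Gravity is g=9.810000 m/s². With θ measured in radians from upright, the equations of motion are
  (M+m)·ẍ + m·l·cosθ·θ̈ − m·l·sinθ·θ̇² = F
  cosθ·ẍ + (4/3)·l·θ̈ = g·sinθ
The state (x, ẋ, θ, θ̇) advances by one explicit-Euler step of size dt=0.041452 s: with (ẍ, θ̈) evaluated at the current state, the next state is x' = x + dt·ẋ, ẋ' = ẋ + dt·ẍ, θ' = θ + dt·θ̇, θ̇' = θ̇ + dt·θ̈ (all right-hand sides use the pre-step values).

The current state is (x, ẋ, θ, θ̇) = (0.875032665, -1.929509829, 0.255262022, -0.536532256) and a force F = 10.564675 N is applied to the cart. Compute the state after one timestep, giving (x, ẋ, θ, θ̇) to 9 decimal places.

sinθ=0.252498949, cosθ=0.967597169
temp = (F + m·l·θ̇²·sinθ)/(M+m) = (10.564675 + 0.008593957)/1.428911 = 7.399529402
θ̈ = (g·sinθ − cosθ·temp)/(l·(4/3 − m·cos²θ/(M+m))) = -7.974572581
ẍ = temp − m·l·θ̈·cosθ/(M+m) = 8.037996816
Euler: x'=0.875032665+0.041452·-1.929509829=0.795050624, ẋ'=-1.929509829+0.041452·8.037996816=-1.596318785
       θ'=0.255262022+0.041452·-0.536532256=0.233021687, θ̇'=-0.536532256+0.041452·-7.974572581=-0.867094239

(0.795050624, -1.596318785, 0.233021687, -0.867094239)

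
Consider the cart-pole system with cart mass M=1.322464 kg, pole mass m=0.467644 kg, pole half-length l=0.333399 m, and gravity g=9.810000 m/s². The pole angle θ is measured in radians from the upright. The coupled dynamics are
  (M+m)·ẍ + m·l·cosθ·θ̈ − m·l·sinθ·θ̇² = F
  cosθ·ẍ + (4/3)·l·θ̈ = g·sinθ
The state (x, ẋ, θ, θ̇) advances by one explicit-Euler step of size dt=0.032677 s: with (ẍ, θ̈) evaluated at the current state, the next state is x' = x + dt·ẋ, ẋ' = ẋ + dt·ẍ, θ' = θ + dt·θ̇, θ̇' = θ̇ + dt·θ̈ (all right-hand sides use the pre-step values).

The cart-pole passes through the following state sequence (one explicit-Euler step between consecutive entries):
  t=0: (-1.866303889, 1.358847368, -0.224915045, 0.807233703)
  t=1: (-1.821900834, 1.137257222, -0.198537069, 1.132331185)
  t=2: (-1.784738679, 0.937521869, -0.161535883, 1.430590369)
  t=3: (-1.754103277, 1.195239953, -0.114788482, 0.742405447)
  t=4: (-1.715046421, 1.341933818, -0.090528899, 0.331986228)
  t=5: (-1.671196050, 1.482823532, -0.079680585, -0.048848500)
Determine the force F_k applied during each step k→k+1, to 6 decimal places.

step 0→1:
  ẍ = (ẋ'−ẋ)/dt = (1.137257222−1.358847368)/0.032677 = -6.781227
  θ̈ = (θ̇'−θ̇)/dt = (1.132331185−0.807233703)/0.032677 = 9.948817
  sinθ=-0.223024, cosθ=0.974813
  F = (M+m)·ẍ + m·l·cosθ·θ̈ − m·l·sinθ·θ̇² = -12.139128 + 1.512072 − -0.022658 = -10.604398
step 1→2:
  ẍ = (ẋ'−ẋ)/dt = (0.937521869−1.137257222)/0.032677 = -6.112414
  θ̈ = (θ̇'−θ̇)/dt = (1.430590369−1.132331185)/0.032677 = 9.127496
  sinθ=-0.197235, cosθ=0.980356
  F = (M+m)·ẍ + m·l·cosθ·θ̈ − m·l·sinθ·θ̇² = -10.941881 + 1.395132 − -0.039429 = -9.507321
step 2→3:
  ẍ = (ẋ'−ẋ)/dt = (1.195239953−0.937521869)/0.032677 = 7.886834
  θ̈ = (θ̇'−θ̇)/dt = (0.742405447−1.430590369)/0.032677 = -21.060223
  sinθ=-0.160834, cosθ=0.986981
  F = (M+m)·ẍ + m·l·cosθ·θ̈ − m·l·sinθ·θ̇² = 14.118285 + -3.240795 − -0.051320 = 10.928810
step 3→4:
  ẍ = (ẋ'−ẋ)/dt = (1.341933818−1.195239953)/0.032677 = 4.489208
  θ̈ = (θ̇'−θ̇)/dt = (0.331986228−0.742405447)/0.032677 = -12.559881
  sinθ=-0.114537, cosθ=0.993419
  F = (M+m)·ẍ + m·l·cosθ·θ̈ − m·l·sinθ·θ̇² = 8.036168 + -1.945350 − -0.009843 = 6.100661
step 4→5:
  ẍ = (ẋ'−ẋ)/dt = (1.482823532−1.341933818)/0.032677 = 4.311587
  θ̈ = (θ̇'−θ̇)/dt = (-0.048848500−0.331986228)/0.032677 = -11.654519
  sinθ=-0.090405, cosθ=0.995905
  F = (M+m)·ẍ + m·l·cosθ·θ̈ − m·l·sinθ·θ̇² = 7.718206 + -1.809639 − -0.001554 = 5.910120

F_0 = -10.604398 N
F_1 = -9.507321 N
F_2 = 10.928810 N
F_3 = 6.100661 N
F_4 = 5.910120 N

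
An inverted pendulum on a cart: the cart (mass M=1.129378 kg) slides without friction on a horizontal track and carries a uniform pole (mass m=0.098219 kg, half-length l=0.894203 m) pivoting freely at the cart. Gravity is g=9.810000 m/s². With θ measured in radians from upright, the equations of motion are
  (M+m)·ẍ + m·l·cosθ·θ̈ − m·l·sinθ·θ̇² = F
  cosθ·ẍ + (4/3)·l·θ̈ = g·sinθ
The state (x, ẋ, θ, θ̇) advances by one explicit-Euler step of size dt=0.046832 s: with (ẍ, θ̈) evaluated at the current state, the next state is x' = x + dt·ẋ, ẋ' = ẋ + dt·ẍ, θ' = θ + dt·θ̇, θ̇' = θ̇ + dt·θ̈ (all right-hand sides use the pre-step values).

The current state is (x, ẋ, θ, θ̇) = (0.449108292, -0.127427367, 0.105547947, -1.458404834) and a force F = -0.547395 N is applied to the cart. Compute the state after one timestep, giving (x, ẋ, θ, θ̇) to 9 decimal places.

sinθ=0.105352082, cosθ=0.994434985
temp = (F + m·l·θ̇²·sinθ)/(M+m) = (-0.547395 + 0.019680265)/1.227597 = -0.429876201
θ̈ = (g·sinθ − cosθ·temp)/(l·(4/3 − m·cos²θ/(M+m))) = 1.302685151
ẍ = temp − m·l·θ̈·cosθ/(M+m) = -0.522557406
Euler: x'=0.449108292+0.046832·-0.127427367=0.443140614, ẋ'=-0.127427367+0.046832·-0.522557406=-0.151899775
       θ'=0.105547947+0.046832·-1.458404834=0.037247932, θ̇'=-1.458404834+0.046832·1.302685151=-1.397397483

(0.443140614, -0.151899775, 0.037247932, -1.397397483)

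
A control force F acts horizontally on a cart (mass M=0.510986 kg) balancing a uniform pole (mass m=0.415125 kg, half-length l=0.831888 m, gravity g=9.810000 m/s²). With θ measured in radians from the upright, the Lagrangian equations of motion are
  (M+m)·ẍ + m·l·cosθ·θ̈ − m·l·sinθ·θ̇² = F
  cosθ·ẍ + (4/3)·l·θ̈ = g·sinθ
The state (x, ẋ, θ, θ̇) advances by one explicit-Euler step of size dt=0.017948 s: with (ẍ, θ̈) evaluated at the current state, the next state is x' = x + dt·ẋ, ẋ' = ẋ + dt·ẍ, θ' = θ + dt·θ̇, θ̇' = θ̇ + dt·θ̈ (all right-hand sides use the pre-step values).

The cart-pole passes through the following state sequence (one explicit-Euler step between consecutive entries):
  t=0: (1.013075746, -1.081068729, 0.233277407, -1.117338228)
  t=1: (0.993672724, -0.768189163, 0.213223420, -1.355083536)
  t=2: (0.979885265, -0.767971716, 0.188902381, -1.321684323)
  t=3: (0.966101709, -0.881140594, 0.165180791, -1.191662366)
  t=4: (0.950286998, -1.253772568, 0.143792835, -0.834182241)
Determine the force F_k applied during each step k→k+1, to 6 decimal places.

step 0→1:
  ẍ = (ẋ'−ẋ)/dt = (-0.768189163−-1.081068729)/0.017948 = 17.432559
  θ̈ = (θ̇'−θ̇)/dt = (-1.355083536−-1.117338228)/0.017948 = -13.246340
  sinθ=0.231167, cosθ=0.972914
  F = (M+m)·ẍ + m·l·cosθ·θ̈ − m·l·sinθ·θ̇² = 16.144484 + -4.450554 − 0.099664 = 11.594266
step 1→2:
  ẍ = (ẋ'−ẋ)/dt = (-0.767971716−-0.768189163)/0.017948 = 0.012115
  θ̈ = (θ̇'−θ̇)/dt = (-1.321684323−-1.355083536)/0.017948 = 1.860888
  sinθ=0.211611, cosθ=0.977354
  F = (M+m)·ẍ + m·l·cosθ·θ̈ − m·l·sinθ·θ̇² = 0.011220 + 0.628081 − 0.134188 = 0.505113
step 2→3:
  ẍ = (ẋ'−ẋ)/dt = (-0.881140594−-0.767971716)/0.017948 = -6.305375
  θ̈ = (θ̇'−θ̇)/dt = (-1.191662366−-1.321684323)/0.017948 = 7.244370
  sinθ=0.187781, cosθ=0.982211
  F = (M+m)·ẍ + m·l·cosθ·θ̈ − m·l·sinθ·θ̇² = -5.839478 + 2.457249 − 0.113279 = -3.495508
step 3→4:
  ẍ = (ẋ'−ẋ)/dt = (-1.253772568−-0.881140594)/0.017948 = -20.761755
  θ̈ = (θ̇'−θ̇)/dt = (-0.834182241−-1.191662366)/0.017948 = 19.917546
  sinθ=0.164431, cosθ=0.986389
  F = (M+m)·ẍ + m·l·cosθ·θ̈ − m·l·sinθ·θ̇² = -19.227689 + 6.784653 − 0.080637 = -12.523673

F_0 = 11.594266 N
F_1 = 0.505113 N
F_2 = -3.495508 N
F_3 = -12.523673 N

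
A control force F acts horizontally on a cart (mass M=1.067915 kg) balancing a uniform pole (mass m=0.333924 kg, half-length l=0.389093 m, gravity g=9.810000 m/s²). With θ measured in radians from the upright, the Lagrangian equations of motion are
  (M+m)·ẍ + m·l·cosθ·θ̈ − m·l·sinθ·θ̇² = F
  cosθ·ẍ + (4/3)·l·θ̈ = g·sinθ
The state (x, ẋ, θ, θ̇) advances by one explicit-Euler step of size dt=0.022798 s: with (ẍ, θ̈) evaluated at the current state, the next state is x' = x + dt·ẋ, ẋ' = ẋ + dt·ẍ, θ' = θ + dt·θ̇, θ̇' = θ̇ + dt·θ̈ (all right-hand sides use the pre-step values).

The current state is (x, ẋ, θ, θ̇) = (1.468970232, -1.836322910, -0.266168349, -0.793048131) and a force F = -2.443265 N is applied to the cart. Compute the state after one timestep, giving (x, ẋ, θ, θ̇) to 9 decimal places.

(1.427105742, -1.872240204, -0.284248260, -0.839647321)

sinθ=-0.263036654, cosθ=0.964785841
temp = (F + m·l·θ̇²·sinθ)/(M+m) = (-2.443265 + -0.021493959)/1.401839 = -1.758232549
θ̈ = (g·sinθ − cosθ·temp)/(l·(4/3 − m·cos²θ/(M+m))) = -2.044003416
ẍ = temp − m·l·θ̈·cosθ/(M+m) = -1.575458114
Euler: x'=1.468970232+0.022798·-1.836322910=1.427105742, ẋ'=-1.836322910+0.022798·-1.575458114=-1.872240204
       θ'=-0.266168349+0.022798·-0.793048131=-0.284248260, θ̇'=-0.793048131+0.022798·-2.044003416=-0.839647321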